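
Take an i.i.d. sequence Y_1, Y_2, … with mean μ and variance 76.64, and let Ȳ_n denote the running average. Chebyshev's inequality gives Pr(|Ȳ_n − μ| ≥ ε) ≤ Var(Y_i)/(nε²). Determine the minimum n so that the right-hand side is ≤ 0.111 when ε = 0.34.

Require 76.64/(n·0.34²) ≤ 0.111, i.e. n ≥ 76.64/(0.111·0.34²) = 5972.755.
The smallest integer n is 5973.

5973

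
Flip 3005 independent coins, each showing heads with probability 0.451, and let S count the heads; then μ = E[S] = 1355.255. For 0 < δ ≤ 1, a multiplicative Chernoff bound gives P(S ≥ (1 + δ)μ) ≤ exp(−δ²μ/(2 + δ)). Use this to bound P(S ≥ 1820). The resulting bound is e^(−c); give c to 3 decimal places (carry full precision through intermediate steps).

68.022

Write 1820 = (1 + δ)μ, so δ = 1820/1355.255 − 1 = 0.3429207…
Then the exponent is δ²μ/(2 + δ) = (1820 − μ)² / (μ·(2 + δ)) = 68.022227.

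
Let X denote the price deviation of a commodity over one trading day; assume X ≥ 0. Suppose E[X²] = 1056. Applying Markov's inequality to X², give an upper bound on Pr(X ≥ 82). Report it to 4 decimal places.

Since X ≥ 0, the event {X ≥ 82} is the same as {X² ≥ 6724}.
Markov's inequality applied to X² gives Pr(X² ≥ 6724) ≤ E[X²]/6724 = 1056/6724 = 0.1570.

0.1570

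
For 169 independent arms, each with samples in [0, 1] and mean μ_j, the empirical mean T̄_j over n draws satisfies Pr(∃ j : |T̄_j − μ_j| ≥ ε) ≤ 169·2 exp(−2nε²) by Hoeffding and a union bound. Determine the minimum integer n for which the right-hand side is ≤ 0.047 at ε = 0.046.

2099

Need 2·169·exp(−2nε²) ≤ 0.047, i.e. exp(−2nε²) ≤ 0.047/338.
So 2nε² ≥ ln(338/0.047) = 8.880654.
Hence n ≥ 8.880654/(2·0.046²) = 2098.453.
The smallest integer n is 2099.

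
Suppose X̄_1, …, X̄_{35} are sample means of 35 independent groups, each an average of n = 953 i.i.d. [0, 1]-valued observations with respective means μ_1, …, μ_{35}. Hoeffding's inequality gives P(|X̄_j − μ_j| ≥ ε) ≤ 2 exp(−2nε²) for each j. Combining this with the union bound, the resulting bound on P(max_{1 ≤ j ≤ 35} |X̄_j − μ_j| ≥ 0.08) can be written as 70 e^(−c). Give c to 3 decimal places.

12.198

Union bound over the 35 events: P(max_{1 ≤ j ≤ 35} |X̄_j − μ_j| ≥ 0.08) ≤ 35·2·exp(−2nε²) = 70 exp(−2·953·0.08²).
So c = 2·953·0.08² = 12.1984.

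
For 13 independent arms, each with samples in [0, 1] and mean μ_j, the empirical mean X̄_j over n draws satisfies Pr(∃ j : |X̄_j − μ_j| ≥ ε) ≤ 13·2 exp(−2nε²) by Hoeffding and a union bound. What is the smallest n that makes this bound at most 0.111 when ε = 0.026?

Need 2·13·exp(−2nε²) ≤ 0.111, i.e. exp(−2nε²) ≤ 0.111/26.
So 2nε² ≥ ln(26/0.111) = 5.456322.
Hence n ≥ 5.456322/(2·0.026²) = 4035.741.
The smallest integer n is 4036.

4036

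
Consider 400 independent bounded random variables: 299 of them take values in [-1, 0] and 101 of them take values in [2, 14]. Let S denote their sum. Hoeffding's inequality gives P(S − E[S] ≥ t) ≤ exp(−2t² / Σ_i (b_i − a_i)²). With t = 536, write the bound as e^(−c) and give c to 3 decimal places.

Σ(b_i − a_i)² = 299·1² + 101·12² = 14843.
c = 2t² / 14843 = 2·536² / 14843 = 38.7113.

38.711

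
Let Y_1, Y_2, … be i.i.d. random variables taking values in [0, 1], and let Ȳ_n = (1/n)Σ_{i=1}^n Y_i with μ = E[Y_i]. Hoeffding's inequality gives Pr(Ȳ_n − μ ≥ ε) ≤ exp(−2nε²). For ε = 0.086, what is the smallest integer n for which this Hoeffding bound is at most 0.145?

131

Require exp(−2nε²) ≤ 0.145, i.e. 2nε² ≥ ln(1/0.145) = 1.931022.
So n ≥ 1.931022 / (2·0.086²) = 130.545.
The smallest integer n is 131.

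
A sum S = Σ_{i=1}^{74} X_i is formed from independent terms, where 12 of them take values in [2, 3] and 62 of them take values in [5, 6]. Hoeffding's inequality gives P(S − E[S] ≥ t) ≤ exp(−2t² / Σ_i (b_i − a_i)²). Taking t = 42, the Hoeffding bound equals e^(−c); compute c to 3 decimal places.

Σ(b_i − a_i)² = 12·1² + 62·1² = 74.
c = 2t² / 74 = 2·42² / 74 = 47.6757.

47.676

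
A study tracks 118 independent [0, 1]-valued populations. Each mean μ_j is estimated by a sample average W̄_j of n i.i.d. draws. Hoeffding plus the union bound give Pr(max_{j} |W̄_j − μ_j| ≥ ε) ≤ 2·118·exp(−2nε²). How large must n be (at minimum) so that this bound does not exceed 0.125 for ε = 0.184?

112

Need 2·118·exp(−2nε²) ≤ 0.125, i.e. exp(−2nε²) ≤ 0.125/236.
So 2nε² ≥ ln(236/0.125) = 7.543273.
Hence n ≥ 7.543273/(2·0.184²) = 111.402.
The smallest integer n is 112.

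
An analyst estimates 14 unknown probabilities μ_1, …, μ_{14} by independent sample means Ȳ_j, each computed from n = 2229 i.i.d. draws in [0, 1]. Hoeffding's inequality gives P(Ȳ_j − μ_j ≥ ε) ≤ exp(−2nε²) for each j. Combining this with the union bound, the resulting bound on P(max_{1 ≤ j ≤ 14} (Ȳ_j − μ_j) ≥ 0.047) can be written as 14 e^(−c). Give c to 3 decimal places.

Union bound over the 14 events: P(max_{1 ≤ j ≤ 14} (Ȳ_j − μ_j) ≥ 0.047) ≤ 14·exp(−2nε²) = 14 exp(−2·2229·0.047²).
So c = 2·2229·0.047² = 9.8477.

9.848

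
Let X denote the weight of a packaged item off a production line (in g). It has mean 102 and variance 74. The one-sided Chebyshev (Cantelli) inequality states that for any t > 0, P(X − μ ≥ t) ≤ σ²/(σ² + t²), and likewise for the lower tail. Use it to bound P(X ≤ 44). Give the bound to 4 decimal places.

Here σ² = 74 and t = 58, so σ² + t² = 3438.
Cantelli's bound: 74/3438 = 0.0215.

0.0215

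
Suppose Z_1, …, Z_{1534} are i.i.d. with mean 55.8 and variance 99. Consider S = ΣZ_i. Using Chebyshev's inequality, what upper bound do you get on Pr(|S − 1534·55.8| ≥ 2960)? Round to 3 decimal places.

0.017

Var(S) = n·Var(Z_i) = 1534·99 = 151866.
Chebyshev: Pr(|S − 1534·55.8| ≥ 2960) ≤ Var(S)/2960² = 151866/8761600 = 0.0173.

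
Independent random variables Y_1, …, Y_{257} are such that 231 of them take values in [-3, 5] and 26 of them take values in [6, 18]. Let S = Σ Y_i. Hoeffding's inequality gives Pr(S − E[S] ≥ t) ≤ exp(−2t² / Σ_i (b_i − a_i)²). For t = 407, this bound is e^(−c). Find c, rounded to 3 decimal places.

17.881

Σ(b_i − a_i)² = 231·8² + 26·12² = 18528.
c = 2t² / 18528 = 2·407² / 18528 = 17.8809.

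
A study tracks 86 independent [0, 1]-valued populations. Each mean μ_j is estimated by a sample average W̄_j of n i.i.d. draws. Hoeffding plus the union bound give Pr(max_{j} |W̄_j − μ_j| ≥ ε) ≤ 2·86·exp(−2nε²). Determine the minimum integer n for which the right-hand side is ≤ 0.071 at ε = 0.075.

693

Need 2·86·exp(−2nε²) ≤ 0.071, i.e. exp(−2nε²) ≤ 0.071/172.
So 2nε² ≥ ln(172/0.071) = 7.792570.
Hence n ≥ 7.792570/(2·0.075²) = 692.673.
The smallest integer n is 693.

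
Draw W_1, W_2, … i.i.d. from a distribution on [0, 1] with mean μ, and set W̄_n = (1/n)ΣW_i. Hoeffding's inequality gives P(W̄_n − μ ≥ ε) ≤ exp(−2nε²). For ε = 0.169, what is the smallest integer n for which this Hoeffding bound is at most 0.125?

37

Require exp(−2nε²) ≤ 0.125, i.e. 2nε² ≥ ln(1/0.125) = 2.079442.
So n ≥ 2.079442 / (2·0.169²) = 36.404.
The smallest integer n is 37.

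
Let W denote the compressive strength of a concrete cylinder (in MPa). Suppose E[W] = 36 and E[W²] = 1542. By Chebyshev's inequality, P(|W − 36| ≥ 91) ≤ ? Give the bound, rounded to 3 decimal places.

0.030

Var(W) = E[W²] − (E[W])² = 1542 − 1296 = 246.
Chebyshev's inequality: P(|W − μ| ≥ t) ≤ Var(W)/t² = 246/8281 = 0.0297.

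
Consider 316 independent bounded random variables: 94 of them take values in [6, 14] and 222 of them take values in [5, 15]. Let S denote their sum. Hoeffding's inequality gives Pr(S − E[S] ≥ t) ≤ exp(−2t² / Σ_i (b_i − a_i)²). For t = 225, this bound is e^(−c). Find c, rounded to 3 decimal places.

3.588

Σ(b_i − a_i)² = 94·8² + 222·10² = 28216.
c = 2t² / 28216 = 2·225² / 28216 = 3.5884.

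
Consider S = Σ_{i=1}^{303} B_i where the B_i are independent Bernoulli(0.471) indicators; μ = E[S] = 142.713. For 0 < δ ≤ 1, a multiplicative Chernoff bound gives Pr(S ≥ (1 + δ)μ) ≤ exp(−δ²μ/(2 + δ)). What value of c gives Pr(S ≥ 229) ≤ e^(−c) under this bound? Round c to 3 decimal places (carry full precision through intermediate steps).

20.030

Write 229 = (1 + δ)μ, so δ = 229/142.713 − 1 = 0.6046191…
Then the exponent is δ²μ/(2 + δ) = (229 − μ)² / (μ·(2 + δ)) = 20.030094.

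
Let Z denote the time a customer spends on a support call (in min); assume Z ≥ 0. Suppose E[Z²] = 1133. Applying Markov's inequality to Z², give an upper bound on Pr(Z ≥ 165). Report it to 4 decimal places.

0.0416

Since Z ≥ 0, the event {Z ≥ 165} is the same as {Z² ≥ 27225}.
Markov's inequality applied to Z² gives Pr(Z² ≥ 27225) ≤ E[Z²]/27225 = 1133/27225 = 0.0416.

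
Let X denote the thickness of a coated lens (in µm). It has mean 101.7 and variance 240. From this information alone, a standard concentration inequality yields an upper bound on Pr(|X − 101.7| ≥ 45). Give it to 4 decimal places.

Mean and variance are known, so Chebyshev's inequality applies.
Chebyshev: Pr(|X − μ| ≥ t) ≤ Var(X)/t².
Bound = 240 / 2025 = 0.1185.

0.1185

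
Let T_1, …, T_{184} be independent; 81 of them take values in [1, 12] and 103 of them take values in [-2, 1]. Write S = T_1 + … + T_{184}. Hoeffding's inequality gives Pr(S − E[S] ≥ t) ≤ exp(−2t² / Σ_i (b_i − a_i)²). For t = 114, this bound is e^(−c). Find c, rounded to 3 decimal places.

2.423

Σ(b_i − a_i)² = 81·11² + 103·3² = 10728.
c = 2t² / 10728 = 2·114² / 10728 = 2.4228.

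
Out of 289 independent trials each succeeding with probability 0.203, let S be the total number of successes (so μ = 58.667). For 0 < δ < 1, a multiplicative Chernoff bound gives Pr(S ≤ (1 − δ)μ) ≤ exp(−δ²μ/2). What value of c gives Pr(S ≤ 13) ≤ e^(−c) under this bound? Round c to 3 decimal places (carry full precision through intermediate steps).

Write 13 = (1 − δ)μ, so δ = 1 − 13/58.667 = 0.7784103…
Then the exponent is δ²μ/2 = (μ − 13)²/(2μ) = 17.773833.

17.774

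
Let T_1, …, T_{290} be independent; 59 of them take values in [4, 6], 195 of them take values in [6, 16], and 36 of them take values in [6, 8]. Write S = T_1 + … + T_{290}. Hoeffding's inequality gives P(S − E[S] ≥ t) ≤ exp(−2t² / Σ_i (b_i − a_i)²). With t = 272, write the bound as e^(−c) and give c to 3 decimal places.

Σ(b_i − a_i)² = 59·2² + 195·10² + 36·2² = 19880.
c = 2t² / 19880 = 2·272² / 19880 = 7.4431.

7.443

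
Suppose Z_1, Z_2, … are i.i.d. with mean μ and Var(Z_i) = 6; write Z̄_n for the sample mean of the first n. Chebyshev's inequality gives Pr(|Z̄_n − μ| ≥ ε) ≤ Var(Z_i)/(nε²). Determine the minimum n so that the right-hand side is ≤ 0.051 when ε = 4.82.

Require 6/(n·4.82²) ≤ 0.051, i.e. n ≥ 6/(0.051·4.82²) = 5.064.
The smallest integer n is 6.

6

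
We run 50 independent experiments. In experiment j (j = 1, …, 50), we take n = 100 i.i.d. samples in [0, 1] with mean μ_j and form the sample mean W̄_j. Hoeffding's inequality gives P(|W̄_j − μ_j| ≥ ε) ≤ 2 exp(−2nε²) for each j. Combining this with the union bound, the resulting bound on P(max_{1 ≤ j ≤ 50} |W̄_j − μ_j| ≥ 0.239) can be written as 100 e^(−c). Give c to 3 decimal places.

Union bound over the 50 events: P(max_{1 ≤ j ≤ 50} |W̄_j − μ_j| ≥ 0.239) ≤ 50·2·exp(−2nε²) = 100 exp(−2·100·0.239²).
So c = 2·100·0.239² = 11.4242.

11.424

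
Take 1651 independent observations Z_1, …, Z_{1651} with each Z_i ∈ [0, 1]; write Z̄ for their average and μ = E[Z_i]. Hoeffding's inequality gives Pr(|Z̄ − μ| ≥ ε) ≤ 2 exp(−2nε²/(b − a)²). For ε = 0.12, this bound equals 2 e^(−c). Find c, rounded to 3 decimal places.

47.549

c = 2nε²/(b − a)² = 2·1651·0.12² / 1² = 47.5488.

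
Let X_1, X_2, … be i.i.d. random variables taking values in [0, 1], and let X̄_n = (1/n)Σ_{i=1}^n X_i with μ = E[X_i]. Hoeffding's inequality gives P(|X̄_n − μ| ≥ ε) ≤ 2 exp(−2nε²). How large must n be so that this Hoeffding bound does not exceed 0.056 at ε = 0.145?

Require 2·exp(−2nε²) ≤ 0.056, i.e. 2nε² ≥ ln(2/0.056) = 3.575551.
So n ≥ 3.575551 / (2·0.145²) = 85.031.
The smallest integer n is 86.

86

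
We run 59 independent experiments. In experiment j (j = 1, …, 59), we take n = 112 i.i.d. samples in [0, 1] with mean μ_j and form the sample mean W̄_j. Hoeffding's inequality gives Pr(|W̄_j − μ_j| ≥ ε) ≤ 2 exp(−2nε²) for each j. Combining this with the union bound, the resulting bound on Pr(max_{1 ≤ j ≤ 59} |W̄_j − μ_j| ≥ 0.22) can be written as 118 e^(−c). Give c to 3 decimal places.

10.842

Union bound over the 59 events: Pr(max_{1 ≤ j ≤ 59} |W̄_j − μ_j| ≥ 0.22) ≤ 59·2·exp(−2nε²) = 118 exp(−2·112·0.22²).
So c = 2·112·0.22² = 10.8416.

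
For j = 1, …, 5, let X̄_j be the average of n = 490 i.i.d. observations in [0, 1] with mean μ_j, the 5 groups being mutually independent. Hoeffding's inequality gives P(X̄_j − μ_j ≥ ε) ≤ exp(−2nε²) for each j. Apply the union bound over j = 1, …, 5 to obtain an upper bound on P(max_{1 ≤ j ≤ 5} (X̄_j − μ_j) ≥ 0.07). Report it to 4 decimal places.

0.0411

Per-experiment Hoeffding bound: exp(−2·490·0.07²) = exp(−4.80200) = 0.0082133.
Union bound over 5 events: 5·0.0082133 = 0.04107.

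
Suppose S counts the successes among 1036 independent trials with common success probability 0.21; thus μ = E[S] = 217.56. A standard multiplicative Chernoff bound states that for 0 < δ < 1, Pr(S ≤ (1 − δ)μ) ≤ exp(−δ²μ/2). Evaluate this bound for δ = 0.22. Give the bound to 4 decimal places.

0.0052

Exponent = δ²μ/2 = 0.22²·217.56/2 = 5.2650.
Bound = exp(−5.2650) = 0.00517.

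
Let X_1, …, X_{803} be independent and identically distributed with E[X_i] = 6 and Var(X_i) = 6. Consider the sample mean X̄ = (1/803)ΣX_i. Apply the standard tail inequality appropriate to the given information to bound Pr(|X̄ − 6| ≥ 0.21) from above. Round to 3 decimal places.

0.169

With mean and variance of each term known, Chebyshev's inequality bounds the deviation of the sum (or sample mean).
Var(X̄) = Var(X_i)/n = 6/803 = 0.007472.
Chebyshev: Pr(|X̄ − 6| ≥ 0.21) ≤ Var(X̄)/(0.21)² = 6/(803·0.21²) = 0.1694.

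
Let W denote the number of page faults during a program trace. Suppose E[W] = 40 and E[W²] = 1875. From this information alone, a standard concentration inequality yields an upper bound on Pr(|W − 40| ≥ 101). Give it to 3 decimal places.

0.027

The first two moments determine the variance, so Chebyshev's inequality is the sharpest standard bound available.
Var(W) = E[W²] − (E[W])² = 1875 − 1600 = 275.
Chebyshev's inequality: Pr(|W − μ| ≥ t) ≤ Var(W)/t² = 275/10201 = 0.0270.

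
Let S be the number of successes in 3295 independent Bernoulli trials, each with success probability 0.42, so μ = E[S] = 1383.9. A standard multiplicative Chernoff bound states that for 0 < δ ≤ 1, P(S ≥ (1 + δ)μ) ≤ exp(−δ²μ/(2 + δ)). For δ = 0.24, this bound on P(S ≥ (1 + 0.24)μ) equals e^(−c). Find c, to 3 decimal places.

35.586

c = δ²μ/(2 + δ) = 0.24²·1383.9/(2 + 0.24) = 35.5860.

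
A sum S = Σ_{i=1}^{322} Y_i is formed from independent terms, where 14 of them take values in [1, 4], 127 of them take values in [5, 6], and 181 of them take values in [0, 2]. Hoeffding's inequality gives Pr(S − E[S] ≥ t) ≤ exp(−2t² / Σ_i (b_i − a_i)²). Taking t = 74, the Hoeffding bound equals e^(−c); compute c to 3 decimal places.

11.210

Σ(b_i − a_i)² = 14·3² + 127·1² + 181·2² = 977.
c = 2t² / 977 = 2·74² / 977 = 11.2098.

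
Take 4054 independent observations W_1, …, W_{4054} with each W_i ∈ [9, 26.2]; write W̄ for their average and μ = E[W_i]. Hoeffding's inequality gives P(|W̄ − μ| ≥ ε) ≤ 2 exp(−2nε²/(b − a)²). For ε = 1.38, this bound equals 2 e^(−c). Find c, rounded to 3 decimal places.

c = 2nε²/(b − a)² = 2·4054·1.38² / 17.2² = 52.1933.

52.193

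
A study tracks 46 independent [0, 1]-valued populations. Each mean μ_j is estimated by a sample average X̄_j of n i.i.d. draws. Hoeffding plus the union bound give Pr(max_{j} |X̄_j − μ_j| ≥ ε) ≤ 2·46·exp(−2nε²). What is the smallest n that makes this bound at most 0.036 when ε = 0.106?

Need 2·46·exp(−2nε²) ≤ 0.036, i.e. exp(−2nε²) ≤ 0.036/92.
So 2nε² ≥ ln(92/0.036) = 7.846025.
Hence n ≥ 7.846025/(2·0.106²) = 349.147.
The smallest integer n is 350.

350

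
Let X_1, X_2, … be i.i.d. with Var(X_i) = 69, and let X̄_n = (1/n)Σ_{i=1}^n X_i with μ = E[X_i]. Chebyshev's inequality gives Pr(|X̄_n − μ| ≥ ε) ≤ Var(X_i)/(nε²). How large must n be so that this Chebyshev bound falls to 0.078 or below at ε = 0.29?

Require 69/(n·0.29²) ≤ 0.078, i.e. n ≥ 69/(0.078·0.29²) = 10518.613.
The smallest integer n is 10519.

10519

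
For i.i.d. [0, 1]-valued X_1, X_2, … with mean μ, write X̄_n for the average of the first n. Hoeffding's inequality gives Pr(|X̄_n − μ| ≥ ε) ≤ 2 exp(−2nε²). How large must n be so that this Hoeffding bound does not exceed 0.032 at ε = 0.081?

316

Require 2·exp(−2nε²) ≤ 0.032, i.e. 2nε² ≥ ln(2/0.032) = 4.135167.
So n ≥ 4.135167 / (2·0.081²) = 315.132.
The smallest integer n is 316.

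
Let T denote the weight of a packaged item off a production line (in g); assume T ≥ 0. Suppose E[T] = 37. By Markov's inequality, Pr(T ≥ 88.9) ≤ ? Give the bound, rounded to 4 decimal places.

0.4162

Markov's inequality: for a non-negative random variable, Pr(T ≥ a) ≤ E[T]/a.
Here E[T] = 37 and a = 88.9, so the bound is 37/88.9 = 0.4162.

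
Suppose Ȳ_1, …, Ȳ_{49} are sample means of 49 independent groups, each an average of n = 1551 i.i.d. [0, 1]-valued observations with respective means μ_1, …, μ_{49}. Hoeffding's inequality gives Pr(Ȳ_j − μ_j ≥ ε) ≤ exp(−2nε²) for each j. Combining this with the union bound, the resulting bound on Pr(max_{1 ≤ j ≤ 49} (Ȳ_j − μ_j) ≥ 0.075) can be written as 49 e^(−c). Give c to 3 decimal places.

Union bound over the 49 events: Pr(max_{1 ≤ j ≤ 49} (Ȳ_j − μ_j) ≥ 0.075) ≤ 49·exp(−2nε²) = 49 exp(−2·1551·0.075²).
So c = 2·1551·0.075² = 17.4488.

17.449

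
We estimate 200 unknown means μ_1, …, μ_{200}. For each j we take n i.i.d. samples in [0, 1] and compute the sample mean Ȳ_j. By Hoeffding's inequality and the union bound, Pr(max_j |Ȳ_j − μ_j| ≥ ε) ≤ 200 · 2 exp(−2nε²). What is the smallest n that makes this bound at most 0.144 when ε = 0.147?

Need 2·200·exp(−2nε²) ≤ 0.144, i.e. exp(−2nε²) ≤ 0.144/400.
So 2nε² ≥ ln(400/0.144) = 7.929407.
Hence n ≥ 7.929407/(2·0.147²) = 183.475.
The smallest integer n is 184.

184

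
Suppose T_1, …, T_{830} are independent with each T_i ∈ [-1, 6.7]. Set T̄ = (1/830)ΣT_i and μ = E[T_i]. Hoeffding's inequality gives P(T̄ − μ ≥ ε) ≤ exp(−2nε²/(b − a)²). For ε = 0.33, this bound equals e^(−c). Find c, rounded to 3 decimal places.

c = 2nε²/(b − a)² = 2·830·0.33² / 7.7² = 3.0490.

3.049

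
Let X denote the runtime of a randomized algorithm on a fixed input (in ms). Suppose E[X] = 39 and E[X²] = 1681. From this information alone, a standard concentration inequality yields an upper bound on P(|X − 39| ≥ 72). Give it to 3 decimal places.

0.031

The first two moments determine the variance, so Chebyshev's inequality is the sharpest standard bound available.
Var(X) = E[X²] − (E[X])² = 1681 − 1521 = 160.
Chebyshev's inequality: P(|X − μ| ≥ t) ≤ Var(X)/t² = 160/5184 = 0.0309.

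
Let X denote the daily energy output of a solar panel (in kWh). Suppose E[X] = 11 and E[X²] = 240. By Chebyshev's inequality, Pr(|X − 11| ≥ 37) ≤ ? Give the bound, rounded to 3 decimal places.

Var(X) = E[X²] − (E[X])² = 240 − 121 = 119.
Chebyshev's inequality: Pr(|X − μ| ≥ t) ≤ Var(X)/t² = 119/1369 = 0.0869.

0.087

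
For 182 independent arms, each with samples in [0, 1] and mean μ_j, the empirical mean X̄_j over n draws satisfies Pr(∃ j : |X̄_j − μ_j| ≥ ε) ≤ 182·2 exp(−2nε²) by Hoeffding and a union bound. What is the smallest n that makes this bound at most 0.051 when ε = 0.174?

Need 2·182·exp(−2nε²) ≤ 0.051, i.e. exp(−2nε²) ≤ 0.051/364.
So 2nε² ≥ ln(364/0.051) = 8.873084.
Hence n ≥ 8.873084/(2·0.174²) = 146.537.
The smallest integer n is 147.

147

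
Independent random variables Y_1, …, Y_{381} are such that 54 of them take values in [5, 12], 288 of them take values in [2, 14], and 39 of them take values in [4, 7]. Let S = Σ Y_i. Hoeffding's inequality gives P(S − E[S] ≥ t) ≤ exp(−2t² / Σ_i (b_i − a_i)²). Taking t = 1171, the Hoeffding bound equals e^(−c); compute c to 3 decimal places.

61.672

Σ(b_i − a_i)² = 54·7² + 288·12² + 39·3² = 44469.
c = 2t² / 44469 = 2·1171² / 44469 = 61.6718.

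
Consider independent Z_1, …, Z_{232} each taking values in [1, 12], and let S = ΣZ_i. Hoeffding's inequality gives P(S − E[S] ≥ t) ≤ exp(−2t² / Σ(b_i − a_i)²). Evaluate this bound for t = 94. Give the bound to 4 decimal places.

0.5328

Σ(b_i − a_i)² = 232·(11)² = 28072.
Exponent = 2·94²/28072 = 0.6295.
Bound = exp(−0.6295) = 0.53285.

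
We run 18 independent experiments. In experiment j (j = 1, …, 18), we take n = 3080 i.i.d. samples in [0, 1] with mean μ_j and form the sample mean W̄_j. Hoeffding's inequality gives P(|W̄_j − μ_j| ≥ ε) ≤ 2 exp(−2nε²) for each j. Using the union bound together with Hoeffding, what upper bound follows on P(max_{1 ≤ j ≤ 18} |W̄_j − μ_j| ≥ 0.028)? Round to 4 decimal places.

0.2877

Per-experiment Hoeffding bound: 2·exp(−2·3080·0.028²) = 2·exp(−4.82944) = 0.015982.
Union bound over 18 events: 18·0.015982 = 0.28768.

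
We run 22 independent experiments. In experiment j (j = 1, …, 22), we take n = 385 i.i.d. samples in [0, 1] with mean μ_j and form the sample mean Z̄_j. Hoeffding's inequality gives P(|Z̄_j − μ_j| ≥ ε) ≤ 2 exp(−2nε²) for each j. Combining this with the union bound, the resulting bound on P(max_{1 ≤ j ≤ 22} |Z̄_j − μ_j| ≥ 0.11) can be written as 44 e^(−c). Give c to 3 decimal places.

Union bound over the 22 events: P(max_{1 ≤ j ≤ 22} |Z̄_j − μ_j| ≥ 0.11) ≤ 22·2·exp(−2nε²) = 44 exp(−2·385·0.11²).
So c = 2·385·0.11² = 9.3170.

9.317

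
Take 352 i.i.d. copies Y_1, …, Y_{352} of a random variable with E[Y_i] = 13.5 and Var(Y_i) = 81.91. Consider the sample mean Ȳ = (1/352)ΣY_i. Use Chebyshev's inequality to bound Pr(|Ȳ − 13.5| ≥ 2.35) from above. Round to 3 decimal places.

0.042

Var(Ȳ) = Var(Y_i)/n = 81.91/352 = 0.2327.
Chebyshev: Pr(|Ȳ − 13.5| ≥ 2.35) ≤ Var(Ȳ)/(2.35)² = 81.91/(352·2.35²) = 0.0421.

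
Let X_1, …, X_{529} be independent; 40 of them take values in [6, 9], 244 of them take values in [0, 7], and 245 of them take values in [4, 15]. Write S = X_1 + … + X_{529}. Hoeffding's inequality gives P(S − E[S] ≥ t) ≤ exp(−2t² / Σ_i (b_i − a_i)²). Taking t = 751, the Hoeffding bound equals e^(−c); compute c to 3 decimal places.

Σ(b_i − a_i)² = 40·3² + 244·7² + 245·11² = 41961.
c = 2t² / 41961 = 2·751² / 41961 = 26.8822.

26.882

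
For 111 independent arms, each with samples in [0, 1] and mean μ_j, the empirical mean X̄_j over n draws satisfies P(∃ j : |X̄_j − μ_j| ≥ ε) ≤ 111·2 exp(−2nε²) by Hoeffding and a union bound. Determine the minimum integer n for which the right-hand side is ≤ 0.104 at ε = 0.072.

Need 2·111·exp(−2nε²) ≤ 0.104, i.e. exp(−2nε²) ≤ 0.104/222.
So 2nε² ≥ ln(222/0.104) = 7.666042.
Hence n ≥ 7.666042/(2·0.072²) = 739.394.
The smallest integer n is 740.

740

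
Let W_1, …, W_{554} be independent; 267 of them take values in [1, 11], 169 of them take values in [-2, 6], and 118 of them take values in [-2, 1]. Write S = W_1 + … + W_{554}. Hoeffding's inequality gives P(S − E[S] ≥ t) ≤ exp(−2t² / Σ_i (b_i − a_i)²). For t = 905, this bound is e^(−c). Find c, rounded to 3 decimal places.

Σ(b_i − a_i)² = 267·10² + 169·8² + 118·3² = 38578.
c = 2t² / 38578 = 2·905² / 38578 = 42.4607.

42.461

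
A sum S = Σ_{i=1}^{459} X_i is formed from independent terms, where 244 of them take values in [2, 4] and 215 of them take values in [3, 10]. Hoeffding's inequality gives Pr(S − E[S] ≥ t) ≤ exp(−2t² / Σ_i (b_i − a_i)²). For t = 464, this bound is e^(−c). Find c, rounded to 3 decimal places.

Σ(b_i − a_i)² = 244·2² + 215·7² = 11511.
c = 2t² / 11511 = 2·464² / 11511 = 37.4070.

37.407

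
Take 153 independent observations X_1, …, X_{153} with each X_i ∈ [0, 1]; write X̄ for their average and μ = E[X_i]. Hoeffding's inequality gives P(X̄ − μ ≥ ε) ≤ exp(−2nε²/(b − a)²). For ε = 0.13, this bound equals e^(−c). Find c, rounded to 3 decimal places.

c = 2nε²/(b − a)² = 2·153·0.13² / 1² = 5.1714.

5.171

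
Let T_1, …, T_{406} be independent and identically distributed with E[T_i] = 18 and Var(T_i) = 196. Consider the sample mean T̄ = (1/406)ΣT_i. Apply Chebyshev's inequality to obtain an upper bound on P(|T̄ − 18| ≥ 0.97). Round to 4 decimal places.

0.5131

Var(T̄) = Var(T_i)/n = 196/406 = 0.48276.
Chebyshev: P(|T̄ − 18| ≥ 0.97) ≤ Var(T̄)/(0.97)² = 196/(406·0.97²) = 0.5131.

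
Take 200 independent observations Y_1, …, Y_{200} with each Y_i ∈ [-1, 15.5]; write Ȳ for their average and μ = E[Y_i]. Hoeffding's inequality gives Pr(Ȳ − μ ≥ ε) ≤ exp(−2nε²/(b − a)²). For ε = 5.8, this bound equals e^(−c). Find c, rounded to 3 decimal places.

c = 2nε²/(b − a)² = 2·200·5.8² / 16.5² = 49.4252.

49.425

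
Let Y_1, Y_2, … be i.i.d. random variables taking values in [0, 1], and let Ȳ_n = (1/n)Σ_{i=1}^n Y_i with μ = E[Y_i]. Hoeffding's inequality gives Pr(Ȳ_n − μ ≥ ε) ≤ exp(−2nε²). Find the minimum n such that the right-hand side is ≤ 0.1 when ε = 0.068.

249

Require exp(−2nε²) ≤ 0.1, i.e. 2nε² ≥ ln(1/0.1) = 2.302585.
So n ≥ 2.302585 / (2·0.068²) = 248.982.
The smallest integer n is 249.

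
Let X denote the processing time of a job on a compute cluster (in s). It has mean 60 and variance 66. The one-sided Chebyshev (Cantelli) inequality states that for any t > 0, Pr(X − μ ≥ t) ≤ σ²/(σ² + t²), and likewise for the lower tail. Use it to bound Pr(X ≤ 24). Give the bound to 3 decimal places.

Here σ² = 66 and t = 36, so σ² + t² = 1362.
Cantelli's bound: 66/1362 = 0.0485.

0.048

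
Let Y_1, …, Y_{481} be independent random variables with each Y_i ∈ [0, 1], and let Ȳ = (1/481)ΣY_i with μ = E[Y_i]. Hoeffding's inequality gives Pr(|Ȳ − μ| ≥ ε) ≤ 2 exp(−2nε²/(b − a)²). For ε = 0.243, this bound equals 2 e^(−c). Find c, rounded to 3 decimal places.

c = 2nε²/(b − a)² = 2·481·0.243² / 1² = 56.8051.

56.805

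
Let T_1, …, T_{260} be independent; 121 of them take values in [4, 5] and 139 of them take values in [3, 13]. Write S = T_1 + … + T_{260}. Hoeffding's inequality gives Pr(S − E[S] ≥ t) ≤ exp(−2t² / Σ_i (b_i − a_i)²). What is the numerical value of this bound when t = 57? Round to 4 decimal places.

0.6291

Σ(b_i − a_i)² = 121·1² + 139·10² = 14021.
Exponent = 2·57² / 14021 = 0.46345.
Bound = exp(−0.46345) = 0.62911.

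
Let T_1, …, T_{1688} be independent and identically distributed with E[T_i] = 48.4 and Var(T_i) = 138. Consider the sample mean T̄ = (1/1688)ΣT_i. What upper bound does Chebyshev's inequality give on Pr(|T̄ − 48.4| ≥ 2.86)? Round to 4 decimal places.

0.0100

Var(T̄) = Var(T_i)/n = 138/1688 = 0.081754.
Chebyshev: Pr(|T̄ − 48.4| ≥ 2.86) ≤ Var(T̄)/(2.86)² = 138/(1688·2.86²) = 0.0100.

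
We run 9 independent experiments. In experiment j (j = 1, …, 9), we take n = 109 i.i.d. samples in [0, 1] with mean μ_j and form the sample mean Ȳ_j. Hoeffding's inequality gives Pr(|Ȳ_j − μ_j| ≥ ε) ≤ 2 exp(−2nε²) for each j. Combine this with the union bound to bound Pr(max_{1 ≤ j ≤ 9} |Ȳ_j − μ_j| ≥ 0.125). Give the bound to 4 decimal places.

0.5970

Per-experiment Hoeffding bound: 2·exp(−2·109·0.125²) = 2·exp(−3.40625) = 0.066331.
Union bound over 9 events: 9·0.066331 = 0.59698.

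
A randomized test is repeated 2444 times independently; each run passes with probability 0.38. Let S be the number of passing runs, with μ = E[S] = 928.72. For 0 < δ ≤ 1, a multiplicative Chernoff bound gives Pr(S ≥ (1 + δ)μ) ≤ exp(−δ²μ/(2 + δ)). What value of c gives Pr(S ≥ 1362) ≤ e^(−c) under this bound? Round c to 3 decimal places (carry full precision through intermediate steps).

Write 1362 = (1 + δ)μ, so δ = 1362/928.72 − 1 = 0.4665346…
Then the exponent is δ²μ/(2 + δ) = (1362 − μ)² / (μ·(2 + δ)) = 81.953080.

81.953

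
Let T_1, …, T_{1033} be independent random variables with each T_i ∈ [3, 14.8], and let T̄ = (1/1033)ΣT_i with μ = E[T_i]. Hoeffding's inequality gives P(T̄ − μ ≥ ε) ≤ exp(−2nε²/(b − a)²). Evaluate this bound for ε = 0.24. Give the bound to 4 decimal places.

0.4254

Exponent: 2nε²/(b − a)² = 2·1033·0.24² / 11.8² = 0.85465.
Bound = exp(−0.85465) = 0.42543.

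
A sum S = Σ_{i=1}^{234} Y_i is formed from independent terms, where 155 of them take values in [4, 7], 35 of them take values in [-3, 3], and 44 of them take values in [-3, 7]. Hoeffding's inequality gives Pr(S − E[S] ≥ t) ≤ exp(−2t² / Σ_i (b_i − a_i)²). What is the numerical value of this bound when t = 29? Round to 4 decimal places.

0.7879

Σ(b_i − a_i)² = 155·3² + 35·6² + 44·10² = 7055.
Exponent = 2·29² / 7055 = 0.23841.
Bound = exp(−0.23841) = 0.78788.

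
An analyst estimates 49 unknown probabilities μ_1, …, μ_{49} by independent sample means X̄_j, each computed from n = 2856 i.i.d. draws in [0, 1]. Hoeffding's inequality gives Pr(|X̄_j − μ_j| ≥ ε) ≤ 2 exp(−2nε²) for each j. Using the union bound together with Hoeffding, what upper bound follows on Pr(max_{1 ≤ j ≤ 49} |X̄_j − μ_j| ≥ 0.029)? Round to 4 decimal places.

0.8035

Per-experiment Hoeffding bound: 2·exp(−2·2856·0.029²) = 2·exp(−4.80379) = 0.016397.
Union bound over 49 events: 49·0.016397 = 0.80346.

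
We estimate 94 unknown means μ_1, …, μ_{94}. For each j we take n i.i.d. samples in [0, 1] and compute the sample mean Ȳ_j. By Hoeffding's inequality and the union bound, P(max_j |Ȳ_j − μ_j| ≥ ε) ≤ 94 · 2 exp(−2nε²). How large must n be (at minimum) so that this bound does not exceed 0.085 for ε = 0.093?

Need 2·94·exp(−2nε²) ≤ 0.085, i.e. exp(−2nε²) ≤ 0.085/188.
So 2nε² ≥ ln(188/0.085) = 7.701546.
Hence n ≥ 7.701546/(2·0.093²) = 445.228.
The smallest integer n is 446.

446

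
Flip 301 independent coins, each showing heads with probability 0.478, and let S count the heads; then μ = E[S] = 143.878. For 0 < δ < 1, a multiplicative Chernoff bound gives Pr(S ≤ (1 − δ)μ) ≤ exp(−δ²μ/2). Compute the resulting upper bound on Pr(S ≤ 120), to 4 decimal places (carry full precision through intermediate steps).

Write 120 = (1 − δ)μ, so δ = 1 − 120/143.878 = 0.16596…
Then the exponent is δ²μ/2 = (μ − 120)²/(2μ) = 1.981397.
Bound = exp(−1.981397) = 0.13788.

0.1379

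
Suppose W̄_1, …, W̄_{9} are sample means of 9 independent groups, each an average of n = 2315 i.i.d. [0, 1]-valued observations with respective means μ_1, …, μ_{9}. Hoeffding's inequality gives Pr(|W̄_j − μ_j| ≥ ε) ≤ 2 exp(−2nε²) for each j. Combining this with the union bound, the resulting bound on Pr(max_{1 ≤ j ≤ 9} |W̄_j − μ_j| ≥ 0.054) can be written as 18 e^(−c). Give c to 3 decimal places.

Union bound over the 9 events: Pr(max_{1 ≤ j ≤ 9} |W̄_j − μ_j| ≥ 0.054) ≤ 9·2·exp(−2nε²) = 18 exp(−2·2315·0.054²).
So c = 2·2315·0.054² = 13.5011.

13.501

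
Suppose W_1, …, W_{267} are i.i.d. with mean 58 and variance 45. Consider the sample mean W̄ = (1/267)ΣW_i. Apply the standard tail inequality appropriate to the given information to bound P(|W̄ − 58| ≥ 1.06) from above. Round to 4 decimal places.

0.1500

With mean and variance of each term known, Chebyshev's inequality bounds the deviation of the sum (or sample mean).
Var(W̄) = Var(W_i)/n = 45/267 = 0.16854.
Chebyshev: P(|W̄ − 58| ≥ 1.06) ≤ Var(W̄)/(1.06)² = 45/(267·1.06²) = 0.1500.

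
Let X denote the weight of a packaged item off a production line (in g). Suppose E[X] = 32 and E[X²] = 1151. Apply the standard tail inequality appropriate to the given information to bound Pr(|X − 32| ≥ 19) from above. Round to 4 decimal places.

The first two moments determine the variance, so Chebyshev's inequality is the sharpest standard bound available.
Var(X) = E[X²] − (E[X])² = 1151 − 1024 = 127.
Chebyshev's inequality: Pr(|X − μ| ≥ t) ≤ Var(X)/t² = 127/361 = 0.3518.

0.3518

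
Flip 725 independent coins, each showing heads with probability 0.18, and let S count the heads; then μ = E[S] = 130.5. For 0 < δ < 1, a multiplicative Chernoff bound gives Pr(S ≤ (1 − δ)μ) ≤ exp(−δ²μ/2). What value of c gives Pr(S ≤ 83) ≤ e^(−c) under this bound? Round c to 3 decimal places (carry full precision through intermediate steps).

Write 83 = (1 − δ)μ, so δ = 1 − 83/130.5 = 0.3639847…
Then the exponent is δ²μ/2 = (μ − 83)²/(2μ) = 8.644636.

8.645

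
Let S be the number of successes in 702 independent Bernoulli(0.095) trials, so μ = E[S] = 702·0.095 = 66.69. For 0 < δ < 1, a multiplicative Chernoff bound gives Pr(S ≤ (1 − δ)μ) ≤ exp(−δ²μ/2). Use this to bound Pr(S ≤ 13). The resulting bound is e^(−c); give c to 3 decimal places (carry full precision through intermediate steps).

21.612

Write 13 = (1 − δ)μ, so δ = 1 − 13/66.69 = 0.8050682…
Then the exponent is δ²μ/2 = (μ − 13)²/(2μ) = 21.612057.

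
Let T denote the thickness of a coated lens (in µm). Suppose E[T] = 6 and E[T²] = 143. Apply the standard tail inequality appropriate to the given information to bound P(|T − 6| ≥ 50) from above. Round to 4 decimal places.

0.0428

The first two moments determine the variance, so Chebyshev's inequality is the sharpest standard bound available.
Var(T) = E[T²] − (E[T])² = 143 − 36 = 107.
Chebyshev's inequality: P(|T − μ| ≥ t) ≤ Var(T)/t² = 107/2500 = 0.0428.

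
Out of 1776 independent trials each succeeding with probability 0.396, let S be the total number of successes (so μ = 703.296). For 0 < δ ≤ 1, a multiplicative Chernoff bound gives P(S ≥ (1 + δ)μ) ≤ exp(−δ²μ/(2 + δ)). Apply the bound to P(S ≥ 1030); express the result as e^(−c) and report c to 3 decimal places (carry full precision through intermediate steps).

Write 1030 = (1 + δ)μ, so δ = 1030/703.296 − 1 = 0.4645327…
Then the exponent is δ²μ/(2 + δ) = (1030 − μ)² / (μ·(2 + δ)) = 61.579501.

61.580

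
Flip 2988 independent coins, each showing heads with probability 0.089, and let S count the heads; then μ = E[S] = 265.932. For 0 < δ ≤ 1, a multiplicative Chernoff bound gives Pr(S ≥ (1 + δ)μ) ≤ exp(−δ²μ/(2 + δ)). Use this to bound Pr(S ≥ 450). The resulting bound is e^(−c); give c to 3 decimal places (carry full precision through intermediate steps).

47.324

Write 450 = (1 + δ)μ, so δ = 450/265.932 − 1 = 0.6921619…
Then the exponent is δ²μ/(2 + δ) = (450 − μ)² / (μ·(2 + δ)) = 47.324367.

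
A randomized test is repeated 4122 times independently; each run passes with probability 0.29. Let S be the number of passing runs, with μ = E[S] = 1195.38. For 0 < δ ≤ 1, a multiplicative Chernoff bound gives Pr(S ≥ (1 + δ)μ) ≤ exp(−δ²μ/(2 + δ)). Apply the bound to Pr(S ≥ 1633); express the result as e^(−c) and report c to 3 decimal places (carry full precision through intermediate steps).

Write 1633 = (1 + δ)μ, so δ = 1633/1195.38 − 1 = 0.3660928…
Then the exponent is δ²μ/(2 + δ) = (1633 − μ)² / (μ·(2 + δ)) = 67.710585.

67.711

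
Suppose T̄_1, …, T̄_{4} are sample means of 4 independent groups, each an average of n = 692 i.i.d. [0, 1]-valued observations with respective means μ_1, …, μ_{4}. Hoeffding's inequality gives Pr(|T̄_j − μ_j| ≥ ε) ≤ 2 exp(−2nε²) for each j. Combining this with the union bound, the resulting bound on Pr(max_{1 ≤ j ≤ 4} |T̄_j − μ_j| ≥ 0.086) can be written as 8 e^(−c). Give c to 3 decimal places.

10.236

Union bound over the 4 events: Pr(max_{1 ≤ j ≤ 4} |T̄_j − μ_j| ≥ 0.086) ≤ 4·2·exp(−2nε²) = 8 exp(−2·692·0.086²).
So c = 2·692·0.086² = 10.2361.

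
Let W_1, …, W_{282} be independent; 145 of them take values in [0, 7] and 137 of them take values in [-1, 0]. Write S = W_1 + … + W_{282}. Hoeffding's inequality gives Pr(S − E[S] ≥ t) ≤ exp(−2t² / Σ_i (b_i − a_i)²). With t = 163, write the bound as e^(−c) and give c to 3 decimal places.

7.337

Σ(b_i − a_i)² = 145·7² + 137·1² = 7242.
c = 2t² / 7242 = 2·163² / 7242 = 7.3375.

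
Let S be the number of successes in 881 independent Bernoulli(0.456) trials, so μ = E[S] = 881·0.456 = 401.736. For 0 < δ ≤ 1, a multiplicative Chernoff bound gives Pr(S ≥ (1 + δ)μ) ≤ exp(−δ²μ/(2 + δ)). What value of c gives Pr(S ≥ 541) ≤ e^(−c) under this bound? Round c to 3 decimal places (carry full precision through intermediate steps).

20.573

Write 541 = (1 + δ)μ, so δ = 541/401.736 − 1 = 0.3466555…
Then the exponent is δ²μ/(2 + δ) = (541 − μ)² / (μ·(2 + δ)) = 20.572527.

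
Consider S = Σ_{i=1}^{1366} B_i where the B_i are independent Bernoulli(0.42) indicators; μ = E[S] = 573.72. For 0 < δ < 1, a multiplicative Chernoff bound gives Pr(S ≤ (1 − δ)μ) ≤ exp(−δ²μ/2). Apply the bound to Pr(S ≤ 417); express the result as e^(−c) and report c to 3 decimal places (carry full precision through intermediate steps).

Write 417 = (1 − δ)μ, so δ = 1 − 417/573.72 = 0.2731646…
Then the exponent is δ²μ/2 = (μ − 417)²/(2μ) = 21.405179.

21.405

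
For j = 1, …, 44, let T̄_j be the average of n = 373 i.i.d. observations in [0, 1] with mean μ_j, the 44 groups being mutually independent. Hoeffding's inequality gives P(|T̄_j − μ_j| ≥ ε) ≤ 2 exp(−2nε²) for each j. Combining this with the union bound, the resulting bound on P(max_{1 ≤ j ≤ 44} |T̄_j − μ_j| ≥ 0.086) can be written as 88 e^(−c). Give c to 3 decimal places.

Union bound over the 44 events: P(max_{1 ≤ j ≤ 44} |T̄_j − μ_j| ≥ 0.086) ≤ 44·2·exp(−2nε²) = 88 exp(−2·373·0.086²).
So c = 2·373·0.086² = 5.5174.

5.517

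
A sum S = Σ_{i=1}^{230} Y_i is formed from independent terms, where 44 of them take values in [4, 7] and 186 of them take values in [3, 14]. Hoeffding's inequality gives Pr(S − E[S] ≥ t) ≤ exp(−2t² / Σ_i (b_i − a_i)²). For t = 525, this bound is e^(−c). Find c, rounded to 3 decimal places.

Σ(b_i − a_i)² = 44·3² + 186·11² = 22902.
c = 2t² / 22902 = 2·525² / 22902 = 24.0700.

24.070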